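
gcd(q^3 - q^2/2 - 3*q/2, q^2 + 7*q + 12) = 1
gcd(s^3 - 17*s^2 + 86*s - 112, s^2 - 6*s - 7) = s - 7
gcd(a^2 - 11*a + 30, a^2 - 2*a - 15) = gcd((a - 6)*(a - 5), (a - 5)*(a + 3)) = a - 5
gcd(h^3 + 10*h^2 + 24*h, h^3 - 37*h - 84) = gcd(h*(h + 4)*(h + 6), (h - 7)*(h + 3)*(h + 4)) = h + 4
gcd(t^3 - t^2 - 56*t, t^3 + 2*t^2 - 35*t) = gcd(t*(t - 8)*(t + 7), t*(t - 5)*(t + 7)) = t^2 + 7*t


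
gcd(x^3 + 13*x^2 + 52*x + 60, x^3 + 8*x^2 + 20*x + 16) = x + 2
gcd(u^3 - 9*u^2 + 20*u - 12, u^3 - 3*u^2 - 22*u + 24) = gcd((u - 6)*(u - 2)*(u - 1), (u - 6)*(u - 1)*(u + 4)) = u^2 - 7*u + 6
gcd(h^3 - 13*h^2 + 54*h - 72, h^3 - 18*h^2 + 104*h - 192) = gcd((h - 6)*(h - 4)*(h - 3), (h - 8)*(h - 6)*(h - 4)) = h^2 - 10*h + 24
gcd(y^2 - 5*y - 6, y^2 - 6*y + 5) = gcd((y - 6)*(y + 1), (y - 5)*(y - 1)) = 1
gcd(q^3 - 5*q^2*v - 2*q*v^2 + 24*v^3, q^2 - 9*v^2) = q - 3*v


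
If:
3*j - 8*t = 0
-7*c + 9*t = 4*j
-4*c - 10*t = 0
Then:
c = 0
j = 0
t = 0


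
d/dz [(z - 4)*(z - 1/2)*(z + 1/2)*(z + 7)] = 4*z^3 + 9*z^2 - 113*z/2 - 3/4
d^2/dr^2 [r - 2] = 0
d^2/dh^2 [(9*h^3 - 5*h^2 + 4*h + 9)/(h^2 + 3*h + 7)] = 2*(37*h^3 + 699*h^2 + 1320*h - 311)/(h^6 + 9*h^5 + 48*h^4 + 153*h^3 + 336*h^2 + 441*h + 343)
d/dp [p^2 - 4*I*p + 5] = 2*p - 4*I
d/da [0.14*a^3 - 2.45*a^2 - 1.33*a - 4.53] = 0.42*a^2 - 4.9*a - 1.33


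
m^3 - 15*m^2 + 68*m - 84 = (m - 7)*(m - 6)*(m - 2)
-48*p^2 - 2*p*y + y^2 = (-8*p + y)*(6*p + y)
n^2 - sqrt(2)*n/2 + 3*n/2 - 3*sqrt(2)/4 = (n + 3/2)*(n - sqrt(2)/2)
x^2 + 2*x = x*(x + 2)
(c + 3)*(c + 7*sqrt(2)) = c^2 + 3*c + 7*sqrt(2)*c + 21*sqrt(2)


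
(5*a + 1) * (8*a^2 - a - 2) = 40*a^3 + 3*a^2 - 11*a - 2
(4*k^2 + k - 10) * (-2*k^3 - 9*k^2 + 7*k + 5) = -8*k^5 - 38*k^4 + 39*k^3 + 117*k^2 - 65*k - 50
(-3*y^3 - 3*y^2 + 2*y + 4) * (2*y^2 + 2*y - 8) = -6*y^5 - 12*y^4 + 22*y^3 + 36*y^2 - 8*y - 32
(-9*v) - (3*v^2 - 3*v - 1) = -3*v^2 - 6*v + 1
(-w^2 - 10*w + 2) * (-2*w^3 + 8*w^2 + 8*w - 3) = 2*w^5 + 12*w^4 - 92*w^3 - 61*w^2 + 46*w - 6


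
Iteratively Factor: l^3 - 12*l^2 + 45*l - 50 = (l - 5)*(l^2 - 7*l + 10) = (l - 5)*(l - 2)*(l - 5)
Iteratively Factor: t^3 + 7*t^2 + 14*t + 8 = (t + 2)*(t^2 + 5*t + 4) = (t + 1)*(t + 2)*(t + 4)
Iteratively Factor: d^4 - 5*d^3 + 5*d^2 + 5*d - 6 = (d - 2)*(d^3 - 3*d^2 - d + 3) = (d - 2)*(d - 1)*(d^2 - 2*d - 3) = (d - 2)*(d - 1)*(d + 1)*(d - 3)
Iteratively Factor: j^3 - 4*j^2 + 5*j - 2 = (j - 2)*(j^2 - 2*j + 1) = (j - 2)*(j - 1)*(j - 1)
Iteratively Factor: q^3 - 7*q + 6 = (q + 3)*(q^2 - 3*q + 2) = (q - 1)*(q + 3)*(q - 2)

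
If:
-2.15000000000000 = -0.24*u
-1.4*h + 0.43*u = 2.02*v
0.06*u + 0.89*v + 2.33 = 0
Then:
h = 7.40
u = 8.96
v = -3.22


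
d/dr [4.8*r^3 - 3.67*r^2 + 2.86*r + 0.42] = 14.4*r^2 - 7.34*r + 2.86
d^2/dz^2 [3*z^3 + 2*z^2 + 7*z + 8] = 18*z + 4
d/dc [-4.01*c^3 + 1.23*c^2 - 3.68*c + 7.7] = -12.03*c^2 + 2.46*c - 3.68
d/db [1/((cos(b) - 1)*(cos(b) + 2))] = (sin(b) + sin(2*b))/((cos(b) - 1)^2*(cos(b) + 2)^2)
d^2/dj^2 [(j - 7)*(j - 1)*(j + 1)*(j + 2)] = 12*j^2 - 30*j - 30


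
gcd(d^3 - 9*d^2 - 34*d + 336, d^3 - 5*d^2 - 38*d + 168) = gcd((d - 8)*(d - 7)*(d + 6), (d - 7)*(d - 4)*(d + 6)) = d^2 - d - 42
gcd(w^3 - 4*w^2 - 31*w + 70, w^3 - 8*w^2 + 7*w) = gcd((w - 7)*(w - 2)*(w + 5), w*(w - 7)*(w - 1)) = w - 7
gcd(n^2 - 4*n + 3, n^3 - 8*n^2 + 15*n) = n - 3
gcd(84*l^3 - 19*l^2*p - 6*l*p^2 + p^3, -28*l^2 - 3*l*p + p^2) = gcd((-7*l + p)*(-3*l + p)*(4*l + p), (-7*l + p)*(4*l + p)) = -28*l^2 - 3*l*p + p^2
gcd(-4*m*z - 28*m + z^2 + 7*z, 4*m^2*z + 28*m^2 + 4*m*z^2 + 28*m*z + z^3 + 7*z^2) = z + 7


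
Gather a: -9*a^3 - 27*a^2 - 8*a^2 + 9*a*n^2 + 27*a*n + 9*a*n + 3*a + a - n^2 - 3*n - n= -9*a^3 - 35*a^2 + a*(9*n^2 + 36*n + 4) - n^2 - 4*n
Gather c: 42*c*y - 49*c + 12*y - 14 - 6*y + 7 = c*(42*y - 49) + 6*y - 7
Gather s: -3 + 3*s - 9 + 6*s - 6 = 9*s - 18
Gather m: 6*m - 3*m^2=-3*m^2 + 6*m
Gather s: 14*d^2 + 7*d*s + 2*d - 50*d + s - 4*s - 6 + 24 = 14*d^2 - 48*d + s*(7*d - 3) + 18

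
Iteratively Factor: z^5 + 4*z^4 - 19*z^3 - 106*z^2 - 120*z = (z - 5)*(z^4 + 9*z^3 + 26*z^2 + 24*z) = z*(z - 5)*(z^3 + 9*z^2 + 26*z + 24) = z*(z - 5)*(z + 3)*(z^2 + 6*z + 8) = z*(z - 5)*(z + 2)*(z + 3)*(z + 4)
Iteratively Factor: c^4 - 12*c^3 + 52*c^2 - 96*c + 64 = (c - 4)*(c^3 - 8*c^2 + 20*c - 16) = (c - 4)^2*(c^2 - 4*c + 4) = (c - 4)^2*(c - 2)*(c - 2)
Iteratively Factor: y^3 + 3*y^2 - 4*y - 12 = (y + 3)*(y^2 - 4) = (y - 2)*(y + 3)*(y + 2)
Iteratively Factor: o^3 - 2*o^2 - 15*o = (o - 5)*(o^2 + 3*o) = (o - 5)*(o + 3)*(o)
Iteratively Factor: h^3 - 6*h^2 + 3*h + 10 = (h - 5)*(h^2 - h - 2) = (h - 5)*(h + 1)*(h - 2)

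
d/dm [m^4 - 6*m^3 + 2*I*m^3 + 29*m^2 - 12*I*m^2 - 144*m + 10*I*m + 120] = 4*m^3 + m^2*(-18 + 6*I) + m*(58 - 24*I) - 144 + 10*I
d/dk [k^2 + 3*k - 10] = 2*k + 3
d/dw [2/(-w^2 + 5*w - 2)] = 2*(2*w - 5)/(w^2 - 5*w + 2)^2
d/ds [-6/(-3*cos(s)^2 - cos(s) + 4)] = 6*(6*cos(s) + 1)*sin(s)/(3*cos(s)^2 + cos(s) - 4)^2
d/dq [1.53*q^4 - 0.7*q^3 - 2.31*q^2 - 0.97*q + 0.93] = 6.12*q^3 - 2.1*q^2 - 4.62*q - 0.97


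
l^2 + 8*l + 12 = (l + 2)*(l + 6)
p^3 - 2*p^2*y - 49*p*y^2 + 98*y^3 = (p - 7*y)*(p - 2*y)*(p + 7*y)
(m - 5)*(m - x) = m^2 - m*x - 5*m + 5*x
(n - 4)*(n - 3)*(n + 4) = n^3 - 3*n^2 - 16*n + 48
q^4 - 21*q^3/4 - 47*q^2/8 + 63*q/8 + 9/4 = (q - 6)*(q - 1)*(q + 1/4)*(q + 3/2)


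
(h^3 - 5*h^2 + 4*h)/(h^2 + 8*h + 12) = h*(h^2 - 5*h + 4)/(h^2 + 8*h + 12)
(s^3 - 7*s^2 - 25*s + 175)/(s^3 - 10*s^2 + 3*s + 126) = (s^2 - 25)/(s^2 - 3*s - 18)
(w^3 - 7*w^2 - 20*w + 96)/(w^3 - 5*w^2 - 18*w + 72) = (w - 8)/(w - 6)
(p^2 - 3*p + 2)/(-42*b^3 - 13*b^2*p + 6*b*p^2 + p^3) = (-p^2 + 3*p - 2)/(42*b^3 + 13*b^2*p - 6*b*p^2 - p^3)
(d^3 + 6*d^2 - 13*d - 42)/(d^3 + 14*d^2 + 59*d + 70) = (d - 3)/(d + 5)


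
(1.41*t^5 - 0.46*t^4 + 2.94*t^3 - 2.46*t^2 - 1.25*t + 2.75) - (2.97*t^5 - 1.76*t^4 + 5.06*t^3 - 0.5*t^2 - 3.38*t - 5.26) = -1.56*t^5 + 1.3*t^4 - 2.12*t^3 - 1.96*t^2 + 2.13*t + 8.01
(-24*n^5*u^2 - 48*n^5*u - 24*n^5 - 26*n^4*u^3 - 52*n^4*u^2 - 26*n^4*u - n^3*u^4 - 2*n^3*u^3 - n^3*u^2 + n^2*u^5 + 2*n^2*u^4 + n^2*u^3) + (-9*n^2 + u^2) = -24*n^5*u^2 - 48*n^5*u - 24*n^5 - 26*n^4*u^3 - 52*n^4*u^2 - 26*n^4*u - n^3*u^4 - 2*n^3*u^3 - n^3*u^2 + n^2*u^5 + 2*n^2*u^4 + n^2*u^3 - 9*n^2 + u^2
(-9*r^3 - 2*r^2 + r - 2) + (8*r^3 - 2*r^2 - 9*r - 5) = -r^3 - 4*r^2 - 8*r - 7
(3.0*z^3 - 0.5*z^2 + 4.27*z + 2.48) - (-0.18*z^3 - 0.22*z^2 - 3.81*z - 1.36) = 3.18*z^3 - 0.28*z^2 + 8.08*z + 3.84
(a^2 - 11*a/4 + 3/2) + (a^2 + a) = 2*a^2 - 7*a/4 + 3/2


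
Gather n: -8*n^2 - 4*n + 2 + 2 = -8*n^2 - 4*n + 4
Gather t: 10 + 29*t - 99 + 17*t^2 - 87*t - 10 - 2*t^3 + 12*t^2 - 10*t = -2*t^3 + 29*t^2 - 68*t - 99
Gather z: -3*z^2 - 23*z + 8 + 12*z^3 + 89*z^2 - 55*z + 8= 12*z^3 + 86*z^2 - 78*z + 16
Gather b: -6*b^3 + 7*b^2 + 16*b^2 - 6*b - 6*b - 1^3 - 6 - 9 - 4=-6*b^3 + 23*b^2 - 12*b - 20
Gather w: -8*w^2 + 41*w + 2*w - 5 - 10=-8*w^2 + 43*w - 15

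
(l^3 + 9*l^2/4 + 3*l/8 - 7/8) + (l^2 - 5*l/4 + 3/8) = l^3 + 13*l^2/4 - 7*l/8 - 1/2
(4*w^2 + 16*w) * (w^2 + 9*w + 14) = 4*w^4 + 52*w^3 + 200*w^2 + 224*w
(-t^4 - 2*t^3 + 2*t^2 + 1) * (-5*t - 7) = 5*t^5 + 17*t^4 + 4*t^3 - 14*t^2 - 5*t - 7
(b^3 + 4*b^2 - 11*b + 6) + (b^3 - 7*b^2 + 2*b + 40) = 2*b^3 - 3*b^2 - 9*b + 46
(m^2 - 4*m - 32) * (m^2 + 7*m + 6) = m^4 + 3*m^3 - 54*m^2 - 248*m - 192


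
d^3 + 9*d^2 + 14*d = d*(d + 2)*(d + 7)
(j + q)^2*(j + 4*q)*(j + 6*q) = j^4 + 12*j^3*q + 45*j^2*q^2 + 58*j*q^3 + 24*q^4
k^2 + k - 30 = (k - 5)*(k + 6)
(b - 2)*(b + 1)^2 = b^3 - 3*b - 2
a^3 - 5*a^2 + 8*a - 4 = (a - 2)^2*(a - 1)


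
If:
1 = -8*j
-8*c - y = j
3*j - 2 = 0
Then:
No Solution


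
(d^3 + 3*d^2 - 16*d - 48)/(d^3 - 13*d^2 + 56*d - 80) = (d^2 + 7*d + 12)/(d^2 - 9*d + 20)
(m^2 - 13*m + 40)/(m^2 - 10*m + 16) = (m - 5)/(m - 2)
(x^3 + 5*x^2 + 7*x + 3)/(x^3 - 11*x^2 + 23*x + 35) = (x^2 + 4*x + 3)/(x^2 - 12*x + 35)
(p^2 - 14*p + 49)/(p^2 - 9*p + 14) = (p - 7)/(p - 2)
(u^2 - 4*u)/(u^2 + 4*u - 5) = u*(u - 4)/(u^2 + 4*u - 5)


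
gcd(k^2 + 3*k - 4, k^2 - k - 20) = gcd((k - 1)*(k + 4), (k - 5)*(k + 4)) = k + 4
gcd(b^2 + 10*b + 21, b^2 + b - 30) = 1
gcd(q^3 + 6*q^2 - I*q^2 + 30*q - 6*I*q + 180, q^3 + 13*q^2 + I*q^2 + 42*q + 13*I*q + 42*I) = q + 6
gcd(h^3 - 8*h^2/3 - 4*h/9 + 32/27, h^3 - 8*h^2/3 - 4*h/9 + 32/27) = h^3 - 8*h^2/3 - 4*h/9 + 32/27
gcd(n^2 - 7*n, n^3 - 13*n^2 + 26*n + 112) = n - 7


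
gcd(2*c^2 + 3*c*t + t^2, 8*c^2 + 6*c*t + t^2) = 2*c + t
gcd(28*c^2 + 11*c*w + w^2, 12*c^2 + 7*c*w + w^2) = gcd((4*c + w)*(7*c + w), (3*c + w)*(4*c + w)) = 4*c + w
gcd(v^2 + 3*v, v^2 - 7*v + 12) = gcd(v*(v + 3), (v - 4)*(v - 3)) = 1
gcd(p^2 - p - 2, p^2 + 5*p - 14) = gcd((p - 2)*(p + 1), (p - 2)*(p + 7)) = p - 2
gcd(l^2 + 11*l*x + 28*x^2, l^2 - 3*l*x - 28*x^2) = l + 4*x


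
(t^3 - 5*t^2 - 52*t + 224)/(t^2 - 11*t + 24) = (t^2 + 3*t - 28)/(t - 3)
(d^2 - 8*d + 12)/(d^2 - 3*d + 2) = (d - 6)/(d - 1)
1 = 1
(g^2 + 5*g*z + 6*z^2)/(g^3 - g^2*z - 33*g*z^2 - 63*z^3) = (-g - 2*z)/(-g^2 + 4*g*z + 21*z^2)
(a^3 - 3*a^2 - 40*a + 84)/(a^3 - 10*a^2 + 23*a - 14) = (a + 6)/(a - 1)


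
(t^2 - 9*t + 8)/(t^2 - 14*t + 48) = (t - 1)/(t - 6)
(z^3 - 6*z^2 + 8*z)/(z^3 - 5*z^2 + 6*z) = (z - 4)/(z - 3)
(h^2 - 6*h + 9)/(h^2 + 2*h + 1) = (h^2 - 6*h + 9)/(h^2 + 2*h + 1)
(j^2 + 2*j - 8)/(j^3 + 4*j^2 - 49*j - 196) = (j - 2)/(j^2 - 49)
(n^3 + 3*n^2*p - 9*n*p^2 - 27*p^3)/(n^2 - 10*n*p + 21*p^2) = (-n^2 - 6*n*p - 9*p^2)/(-n + 7*p)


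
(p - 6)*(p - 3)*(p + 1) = p^3 - 8*p^2 + 9*p + 18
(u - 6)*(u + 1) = u^2 - 5*u - 6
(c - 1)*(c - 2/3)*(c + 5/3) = c^3 - 19*c/9 + 10/9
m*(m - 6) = m^2 - 6*m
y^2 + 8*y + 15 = (y + 3)*(y + 5)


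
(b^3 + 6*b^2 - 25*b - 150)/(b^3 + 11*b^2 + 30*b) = (b - 5)/b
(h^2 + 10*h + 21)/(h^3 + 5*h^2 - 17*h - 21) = (h + 3)/(h^2 - 2*h - 3)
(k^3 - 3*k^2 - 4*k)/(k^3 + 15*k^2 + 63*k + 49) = k*(k - 4)/(k^2 + 14*k + 49)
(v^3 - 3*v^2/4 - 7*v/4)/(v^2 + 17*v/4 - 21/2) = v*(v + 1)/(v + 6)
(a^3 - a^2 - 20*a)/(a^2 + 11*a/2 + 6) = 2*a*(a - 5)/(2*a + 3)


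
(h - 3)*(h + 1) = h^2 - 2*h - 3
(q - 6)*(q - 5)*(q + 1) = q^3 - 10*q^2 + 19*q + 30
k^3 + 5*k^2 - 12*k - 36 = (k - 3)*(k + 2)*(k + 6)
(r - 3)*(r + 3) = r^2 - 9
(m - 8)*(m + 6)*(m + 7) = m^3 + 5*m^2 - 62*m - 336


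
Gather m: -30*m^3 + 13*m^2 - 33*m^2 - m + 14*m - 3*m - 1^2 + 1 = -30*m^3 - 20*m^2 + 10*m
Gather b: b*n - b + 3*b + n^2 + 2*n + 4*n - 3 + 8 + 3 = b*(n + 2) + n^2 + 6*n + 8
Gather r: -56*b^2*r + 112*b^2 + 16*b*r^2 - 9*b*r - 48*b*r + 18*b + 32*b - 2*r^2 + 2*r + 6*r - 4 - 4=112*b^2 + 50*b + r^2*(16*b - 2) + r*(-56*b^2 - 57*b + 8) - 8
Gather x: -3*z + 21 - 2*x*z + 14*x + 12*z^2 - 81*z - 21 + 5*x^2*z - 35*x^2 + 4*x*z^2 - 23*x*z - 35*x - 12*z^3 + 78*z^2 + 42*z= x^2*(5*z - 35) + x*(4*z^2 - 25*z - 21) - 12*z^3 + 90*z^2 - 42*z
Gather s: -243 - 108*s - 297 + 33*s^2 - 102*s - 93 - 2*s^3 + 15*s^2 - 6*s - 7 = -2*s^3 + 48*s^2 - 216*s - 640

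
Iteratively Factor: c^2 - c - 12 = (c + 3)*(c - 4)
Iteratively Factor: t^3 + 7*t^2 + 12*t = (t)*(t^2 + 7*t + 12) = t*(t + 3)*(t + 4)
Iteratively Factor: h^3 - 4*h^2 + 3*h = (h - 3)*(h^2 - h) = (h - 3)*(h - 1)*(h)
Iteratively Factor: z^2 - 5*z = (z - 5)*(z)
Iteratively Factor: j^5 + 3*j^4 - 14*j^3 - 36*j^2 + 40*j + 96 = (j + 4)*(j^4 - j^3 - 10*j^2 + 4*j + 24) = (j + 2)*(j + 4)*(j^3 - 3*j^2 - 4*j + 12) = (j - 2)*(j + 2)*(j + 4)*(j^2 - j - 6) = (j - 3)*(j - 2)*(j + 2)*(j + 4)*(j + 2)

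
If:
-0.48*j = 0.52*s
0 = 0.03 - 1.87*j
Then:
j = 0.02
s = -0.01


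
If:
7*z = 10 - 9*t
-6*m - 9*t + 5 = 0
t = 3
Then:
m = -11/3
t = 3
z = -17/7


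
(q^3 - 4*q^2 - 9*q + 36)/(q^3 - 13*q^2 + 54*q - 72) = (q + 3)/(q - 6)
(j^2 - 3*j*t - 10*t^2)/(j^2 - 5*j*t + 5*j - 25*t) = (j + 2*t)/(j + 5)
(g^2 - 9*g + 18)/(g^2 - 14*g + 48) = (g - 3)/(g - 8)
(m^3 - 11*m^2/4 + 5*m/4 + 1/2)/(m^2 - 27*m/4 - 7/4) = (m^2 - 3*m + 2)/(m - 7)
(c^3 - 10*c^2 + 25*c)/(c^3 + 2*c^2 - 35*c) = (c - 5)/(c + 7)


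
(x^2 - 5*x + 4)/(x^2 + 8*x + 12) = (x^2 - 5*x + 4)/(x^2 + 8*x + 12)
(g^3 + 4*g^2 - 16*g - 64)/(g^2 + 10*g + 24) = (g^2 - 16)/(g + 6)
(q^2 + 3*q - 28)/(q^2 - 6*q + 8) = (q + 7)/(q - 2)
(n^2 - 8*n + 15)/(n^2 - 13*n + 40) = (n - 3)/(n - 8)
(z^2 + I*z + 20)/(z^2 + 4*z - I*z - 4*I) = (z^2 + I*z + 20)/(z^2 + z*(4 - I) - 4*I)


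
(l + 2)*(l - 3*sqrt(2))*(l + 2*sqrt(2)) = l^3 - sqrt(2)*l^2 + 2*l^2 - 12*l - 2*sqrt(2)*l - 24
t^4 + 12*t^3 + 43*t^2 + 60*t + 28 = (t + 1)*(t + 2)^2*(t + 7)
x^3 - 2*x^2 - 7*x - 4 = (x - 4)*(x + 1)^2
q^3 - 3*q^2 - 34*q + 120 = (q - 5)*(q - 4)*(q + 6)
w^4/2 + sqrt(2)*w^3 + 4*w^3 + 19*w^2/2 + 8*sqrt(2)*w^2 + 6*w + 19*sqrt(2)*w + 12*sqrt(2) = (w/2 + 1/2)*(w + 3)*(w + 4)*(w + 2*sqrt(2))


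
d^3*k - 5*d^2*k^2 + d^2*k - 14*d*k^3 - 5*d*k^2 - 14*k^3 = (d - 7*k)*(d + 2*k)*(d*k + k)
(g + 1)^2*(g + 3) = g^3 + 5*g^2 + 7*g + 3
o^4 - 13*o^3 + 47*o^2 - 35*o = o*(o - 7)*(o - 5)*(o - 1)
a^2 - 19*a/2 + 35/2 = (a - 7)*(a - 5/2)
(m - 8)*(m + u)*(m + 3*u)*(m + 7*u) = m^4 + 11*m^3*u - 8*m^3 + 31*m^2*u^2 - 88*m^2*u + 21*m*u^3 - 248*m*u^2 - 168*u^3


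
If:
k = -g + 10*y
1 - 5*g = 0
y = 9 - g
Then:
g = 1/5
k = 439/5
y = 44/5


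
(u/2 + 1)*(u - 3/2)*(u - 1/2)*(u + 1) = u^4/2 + u^3/2 - 13*u^2/8 - 7*u/8 + 3/4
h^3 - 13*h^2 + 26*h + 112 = (h - 8)*(h - 7)*(h + 2)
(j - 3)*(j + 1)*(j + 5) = j^3 + 3*j^2 - 13*j - 15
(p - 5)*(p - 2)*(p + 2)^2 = p^4 - 3*p^3 - 14*p^2 + 12*p + 40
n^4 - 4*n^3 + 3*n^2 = n^2*(n - 3)*(n - 1)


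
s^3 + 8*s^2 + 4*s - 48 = (s - 2)*(s + 4)*(s + 6)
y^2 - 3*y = y*(y - 3)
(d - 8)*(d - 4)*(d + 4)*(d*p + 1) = d^4*p - 8*d^3*p + d^3 - 16*d^2*p - 8*d^2 + 128*d*p - 16*d + 128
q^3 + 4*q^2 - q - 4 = (q - 1)*(q + 1)*(q + 4)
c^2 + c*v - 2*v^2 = (c - v)*(c + 2*v)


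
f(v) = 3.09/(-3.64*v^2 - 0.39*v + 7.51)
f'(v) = 3.09*(7.28*v + 0.39)/(-3.64*v^2 - 0.39*v + 7.51)^2 = (22.4952*v + 1.2051)/(3.64*v^2 + 0.39*v - 7.51)^2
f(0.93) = 0.77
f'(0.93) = 1.38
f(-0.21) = 0.42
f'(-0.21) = -0.06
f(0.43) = 0.46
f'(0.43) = 0.24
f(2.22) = -0.27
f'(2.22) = 0.40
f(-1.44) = 5.90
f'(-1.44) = -113.72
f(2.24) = -0.27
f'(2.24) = 0.38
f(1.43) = -6.29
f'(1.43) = 138.35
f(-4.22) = -0.06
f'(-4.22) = -0.03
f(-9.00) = -0.01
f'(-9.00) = -0.00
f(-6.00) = -0.03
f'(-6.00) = -0.01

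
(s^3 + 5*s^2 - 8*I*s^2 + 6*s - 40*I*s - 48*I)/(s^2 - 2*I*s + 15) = (s^3 + s^2*(5 - 8*I) + s*(6 - 40*I) - 48*I)/(s^2 - 2*I*s + 15)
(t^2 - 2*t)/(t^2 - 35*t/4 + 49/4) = 4*t*(t - 2)/(4*t^2 - 35*t + 49)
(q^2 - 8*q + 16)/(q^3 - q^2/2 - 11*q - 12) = 2*(q - 4)/(2*q^2 + 7*q + 6)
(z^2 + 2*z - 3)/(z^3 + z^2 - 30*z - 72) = (z - 1)/(z^2 - 2*z - 24)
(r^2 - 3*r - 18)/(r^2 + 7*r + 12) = (r - 6)/(r + 4)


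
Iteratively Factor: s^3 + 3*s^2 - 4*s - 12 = (s + 2)*(s^2 + s - 6) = (s + 2)*(s + 3)*(s - 2)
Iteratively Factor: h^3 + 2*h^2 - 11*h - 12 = (h + 4)*(h^2 - 2*h - 3) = (h + 1)*(h + 4)*(h - 3)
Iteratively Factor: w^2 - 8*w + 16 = (w - 4)*(w - 4)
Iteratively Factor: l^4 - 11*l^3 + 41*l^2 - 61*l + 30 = (l - 1)*(l^3 - 10*l^2 + 31*l - 30) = (l - 2)*(l - 1)*(l^2 - 8*l + 15) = (l - 3)*(l - 2)*(l - 1)*(l - 5)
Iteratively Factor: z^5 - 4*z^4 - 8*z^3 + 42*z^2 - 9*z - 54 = (z + 3)*(z^4 - 7*z^3 + 13*z^2 + 3*z - 18) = (z - 2)*(z + 3)*(z^3 - 5*z^2 + 3*z + 9) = (z - 2)*(z + 1)*(z + 3)*(z^2 - 6*z + 9) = (z - 3)*(z - 2)*(z + 1)*(z + 3)*(z - 3)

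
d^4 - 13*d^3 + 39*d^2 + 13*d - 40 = (d - 8)*(d - 5)*(d - 1)*(d + 1)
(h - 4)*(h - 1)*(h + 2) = h^3 - 3*h^2 - 6*h + 8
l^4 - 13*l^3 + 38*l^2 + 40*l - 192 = (l - 8)*(l - 4)*(l - 3)*(l + 2)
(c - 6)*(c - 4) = c^2 - 10*c + 24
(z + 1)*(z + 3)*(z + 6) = z^3 + 10*z^2 + 27*z + 18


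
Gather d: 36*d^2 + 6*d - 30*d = 36*d^2 - 24*d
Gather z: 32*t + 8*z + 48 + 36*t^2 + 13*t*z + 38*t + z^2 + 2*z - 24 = 36*t^2 + 70*t + z^2 + z*(13*t + 10) + 24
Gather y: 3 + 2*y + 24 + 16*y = 18*y + 27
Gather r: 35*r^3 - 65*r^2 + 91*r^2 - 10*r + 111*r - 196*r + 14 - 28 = 35*r^3 + 26*r^2 - 95*r - 14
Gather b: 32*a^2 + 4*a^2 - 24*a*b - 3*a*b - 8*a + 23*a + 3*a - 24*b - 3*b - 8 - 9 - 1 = 36*a^2 + 18*a + b*(-27*a - 27) - 18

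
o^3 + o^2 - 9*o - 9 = (o - 3)*(o + 1)*(o + 3)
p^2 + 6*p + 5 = (p + 1)*(p + 5)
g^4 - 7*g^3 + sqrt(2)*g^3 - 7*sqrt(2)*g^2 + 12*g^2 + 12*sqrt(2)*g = g*(g - 4)*(g - 3)*(g + sqrt(2))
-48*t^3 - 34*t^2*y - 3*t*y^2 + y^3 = (-8*t + y)*(2*t + y)*(3*t + y)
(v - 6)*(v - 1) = v^2 - 7*v + 6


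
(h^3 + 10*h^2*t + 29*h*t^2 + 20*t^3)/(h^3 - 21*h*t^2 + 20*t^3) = (h^2 + 5*h*t + 4*t^2)/(h^2 - 5*h*t + 4*t^2)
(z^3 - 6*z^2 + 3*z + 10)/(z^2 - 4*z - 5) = z - 2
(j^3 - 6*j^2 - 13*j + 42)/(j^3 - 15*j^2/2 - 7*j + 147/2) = 2*(j - 2)/(2*j - 7)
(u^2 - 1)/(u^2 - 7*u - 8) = (u - 1)/(u - 8)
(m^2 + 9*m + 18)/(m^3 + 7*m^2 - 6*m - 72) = (m + 3)/(m^2 + m - 12)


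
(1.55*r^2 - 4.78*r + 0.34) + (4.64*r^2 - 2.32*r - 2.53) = 6.19*r^2 - 7.1*r - 2.19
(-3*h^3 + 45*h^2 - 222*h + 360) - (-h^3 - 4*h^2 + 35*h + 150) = -2*h^3 + 49*h^2 - 257*h + 210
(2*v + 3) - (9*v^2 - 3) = -9*v^2 + 2*v + 6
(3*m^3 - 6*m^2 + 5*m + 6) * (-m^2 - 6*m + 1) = -3*m^5 - 12*m^4 + 34*m^3 - 42*m^2 - 31*m + 6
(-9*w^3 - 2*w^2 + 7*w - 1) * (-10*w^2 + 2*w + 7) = 90*w^5 + 2*w^4 - 137*w^3 + 10*w^2 + 47*w - 7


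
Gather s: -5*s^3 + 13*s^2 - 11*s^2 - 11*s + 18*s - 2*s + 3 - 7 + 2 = -5*s^3 + 2*s^2 + 5*s - 2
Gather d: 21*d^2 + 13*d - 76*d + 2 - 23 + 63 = 21*d^2 - 63*d + 42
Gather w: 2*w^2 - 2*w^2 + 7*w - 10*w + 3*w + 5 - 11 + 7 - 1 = 0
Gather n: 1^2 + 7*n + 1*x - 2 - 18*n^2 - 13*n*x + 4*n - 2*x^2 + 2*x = -18*n^2 + n*(11 - 13*x) - 2*x^2 + 3*x - 1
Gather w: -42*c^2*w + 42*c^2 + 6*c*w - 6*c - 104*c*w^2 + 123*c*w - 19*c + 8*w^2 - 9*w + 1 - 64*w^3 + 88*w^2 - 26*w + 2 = 42*c^2 - 25*c - 64*w^3 + w^2*(96 - 104*c) + w*(-42*c^2 + 129*c - 35) + 3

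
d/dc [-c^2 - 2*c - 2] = -2*c - 2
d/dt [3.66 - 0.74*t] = -0.740000000000000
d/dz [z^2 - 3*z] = 2*z - 3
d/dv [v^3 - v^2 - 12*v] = 3*v^2 - 2*v - 12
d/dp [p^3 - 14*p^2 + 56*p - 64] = 3*p^2 - 28*p + 56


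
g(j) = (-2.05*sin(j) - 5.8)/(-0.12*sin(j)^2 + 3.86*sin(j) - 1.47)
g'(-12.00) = 64.61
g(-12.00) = -12.18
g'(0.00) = 11.76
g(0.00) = 3.95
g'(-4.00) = -8.28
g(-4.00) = -5.32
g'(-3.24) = -21.09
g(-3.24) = 5.50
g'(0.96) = 5.32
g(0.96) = -4.64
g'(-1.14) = 0.43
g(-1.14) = 0.78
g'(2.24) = -6.81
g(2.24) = -4.99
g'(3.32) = -5.41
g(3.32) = 2.52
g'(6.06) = 4.62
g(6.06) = 2.29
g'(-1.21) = 0.35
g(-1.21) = 0.75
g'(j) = (0.24*sin(j)*cos(j) - 3.86*cos(j))*(-2.05*sin(j) - 5.8)/(-0.12*sin(j)^2 + 3.86*sin(j) - 1.47)^2 - 2.05*cos(j)/(-0.12*sin(j)^2 + 3.86*sin(j) - 1.47)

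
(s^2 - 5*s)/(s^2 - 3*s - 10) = s/(s + 2)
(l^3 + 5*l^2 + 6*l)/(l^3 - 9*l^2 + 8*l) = (l^2 + 5*l + 6)/(l^2 - 9*l + 8)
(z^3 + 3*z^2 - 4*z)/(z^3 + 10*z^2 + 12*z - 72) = z*(z^2 + 3*z - 4)/(z^3 + 10*z^2 + 12*z - 72)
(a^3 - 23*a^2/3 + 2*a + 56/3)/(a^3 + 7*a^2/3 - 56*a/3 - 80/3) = (a^2 - 9*a + 14)/(a^2 + a - 20)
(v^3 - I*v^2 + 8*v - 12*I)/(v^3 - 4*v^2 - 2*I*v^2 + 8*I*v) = (v^2 + I*v + 6)/(v*(v - 4))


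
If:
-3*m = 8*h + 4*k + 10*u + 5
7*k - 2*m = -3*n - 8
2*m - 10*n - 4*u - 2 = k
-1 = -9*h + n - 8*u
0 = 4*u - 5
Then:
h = -2638/2409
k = -2806/2409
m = -6553/4818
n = -687/803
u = 5/4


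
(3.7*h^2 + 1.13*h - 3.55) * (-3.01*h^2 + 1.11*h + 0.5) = -11.137*h^4 + 0.705700000000001*h^3 + 13.7898*h^2 - 3.3755*h - 1.775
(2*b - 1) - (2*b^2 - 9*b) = -2*b^2 + 11*b - 1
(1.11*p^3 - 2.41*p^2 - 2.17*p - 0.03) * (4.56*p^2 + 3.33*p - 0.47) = 5.0616*p^5 - 7.2933*p^4 - 18.4422*p^3 - 6.2302*p^2 + 0.92*p + 0.0141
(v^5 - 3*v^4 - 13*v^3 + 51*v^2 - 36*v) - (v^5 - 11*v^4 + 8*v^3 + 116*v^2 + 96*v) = 8*v^4 - 21*v^3 - 65*v^2 - 132*v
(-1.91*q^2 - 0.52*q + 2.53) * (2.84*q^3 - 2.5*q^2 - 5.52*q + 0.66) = -5.4244*q^5 + 3.2982*q^4 + 19.0284*q^3 - 4.7152*q^2 - 14.3088*q + 1.6698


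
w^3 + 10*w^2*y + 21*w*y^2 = w*(w + 3*y)*(w + 7*y)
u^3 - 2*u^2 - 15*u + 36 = (u - 3)^2*(u + 4)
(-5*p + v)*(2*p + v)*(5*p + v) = -50*p^3 - 25*p^2*v + 2*p*v^2 + v^3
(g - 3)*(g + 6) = g^2 + 3*g - 18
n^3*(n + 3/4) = n^4 + 3*n^3/4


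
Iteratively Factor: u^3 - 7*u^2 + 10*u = (u)*(u^2 - 7*u + 10) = u*(u - 5)*(u - 2)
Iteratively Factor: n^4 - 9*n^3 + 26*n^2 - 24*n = (n - 2)*(n^3 - 7*n^2 + 12*n) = n*(n - 2)*(n^2 - 7*n + 12) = n*(n - 4)*(n - 2)*(n - 3)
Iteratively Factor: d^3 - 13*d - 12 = (d + 3)*(d^2 - 3*d - 4) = (d - 4)*(d + 3)*(d + 1)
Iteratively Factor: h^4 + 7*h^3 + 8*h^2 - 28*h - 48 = (h + 3)*(h^3 + 4*h^2 - 4*h - 16) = (h - 2)*(h + 3)*(h^2 + 6*h + 8) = (h - 2)*(h + 3)*(h + 4)*(h + 2)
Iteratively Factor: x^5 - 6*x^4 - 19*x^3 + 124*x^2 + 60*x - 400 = (x + 2)*(x^4 - 8*x^3 - 3*x^2 + 130*x - 200) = (x - 5)*(x + 2)*(x^3 - 3*x^2 - 18*x + 40) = (x - 5)*(x + 2)*(x + 4)*(x^2 - 7*x + 10) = (x - 5)*(x - 2)*(x + 2)*(x + 4)*(x - 5)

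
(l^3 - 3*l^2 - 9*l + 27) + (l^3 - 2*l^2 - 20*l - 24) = 2*l^3 - 5*l^2 - 29*l + 3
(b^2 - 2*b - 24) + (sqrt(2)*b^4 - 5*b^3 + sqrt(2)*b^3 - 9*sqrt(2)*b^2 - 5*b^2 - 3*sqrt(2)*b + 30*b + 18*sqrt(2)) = sqrt(2)*b^4 - 5*b^3 + sqrt(2)*b^3 - 9*sqrt(2)*b^2 - 4*b^2 - 3*sqrt(2)*b + 28*b - 24 + 18*sqrt(2)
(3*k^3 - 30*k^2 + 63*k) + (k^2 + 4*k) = 3*k^3 - 29*k^2 + 67*k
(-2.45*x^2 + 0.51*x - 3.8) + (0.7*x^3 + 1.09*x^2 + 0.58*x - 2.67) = 0.7*x^3 - 1.36*x^2 + 1.09*x - 6.47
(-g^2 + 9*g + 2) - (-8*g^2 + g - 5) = 7*g^2 + 8*g + 7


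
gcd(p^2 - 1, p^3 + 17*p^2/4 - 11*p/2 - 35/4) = p + 1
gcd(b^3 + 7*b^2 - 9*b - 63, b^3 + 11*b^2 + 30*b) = 1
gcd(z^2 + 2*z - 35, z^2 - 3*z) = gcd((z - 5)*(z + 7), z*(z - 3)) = 1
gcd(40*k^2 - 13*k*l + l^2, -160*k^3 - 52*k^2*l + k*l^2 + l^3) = 8*k - l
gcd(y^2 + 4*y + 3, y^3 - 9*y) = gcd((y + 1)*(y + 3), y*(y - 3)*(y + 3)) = y + 3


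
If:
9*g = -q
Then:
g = -q/9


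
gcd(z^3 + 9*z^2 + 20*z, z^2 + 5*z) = z^2 + 5*z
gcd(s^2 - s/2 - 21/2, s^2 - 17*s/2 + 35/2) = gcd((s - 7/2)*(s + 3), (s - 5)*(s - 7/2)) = s - 7/2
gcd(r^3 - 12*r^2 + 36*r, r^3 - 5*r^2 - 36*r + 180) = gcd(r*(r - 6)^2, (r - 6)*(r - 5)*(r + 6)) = r - 6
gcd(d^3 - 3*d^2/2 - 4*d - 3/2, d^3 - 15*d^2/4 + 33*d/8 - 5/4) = 1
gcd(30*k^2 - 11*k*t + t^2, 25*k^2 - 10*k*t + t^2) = -5*k + t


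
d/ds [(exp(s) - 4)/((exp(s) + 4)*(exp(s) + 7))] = (-exp(2*s) + 8*exp(s) + 72)*exp(s)/(exp(4*s) + 22*exp(3*s) + 177*exp(2*s) + 616*exp(s) + 784)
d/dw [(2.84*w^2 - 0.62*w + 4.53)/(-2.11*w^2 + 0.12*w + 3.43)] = (-0.9674*w^2 + 38.599*w - 2.6702)/(4.4521*w^4 - 0.5064*w^3 - 14.4602*w^2 + 0.8232*w + 11.7649)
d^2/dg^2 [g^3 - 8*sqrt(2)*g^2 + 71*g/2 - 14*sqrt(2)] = 6*g - 16*sqrt(2)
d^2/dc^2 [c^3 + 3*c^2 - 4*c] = 6*c + 6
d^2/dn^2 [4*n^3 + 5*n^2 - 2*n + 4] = 24*n + 10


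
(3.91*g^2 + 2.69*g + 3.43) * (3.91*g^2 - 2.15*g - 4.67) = 15.2881*g^4 + 2.1114*g^3 - 10.6319*g^2 - 19.9368*g - 16.0181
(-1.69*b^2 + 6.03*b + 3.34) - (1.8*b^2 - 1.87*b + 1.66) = -3.49*b^2 + 7.9*b + 1.68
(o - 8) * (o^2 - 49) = o^3 - 8*o^2 - 49*o + 392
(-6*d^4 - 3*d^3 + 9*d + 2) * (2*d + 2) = -12*d^5 - 18*d^4 - 6*d^3 + 18*d^2 + 22*d + 4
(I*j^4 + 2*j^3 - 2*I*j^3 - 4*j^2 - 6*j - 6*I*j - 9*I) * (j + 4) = I*j^5 + 2*j^4 + 2*I*j^4 + 4*j^3 - 8*I*j^3 - 22*j^2 - 6*I*j^2 - 24*j - 33*I*j - 36*I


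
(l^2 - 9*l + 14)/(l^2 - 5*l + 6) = (l - 7)/(l - 3)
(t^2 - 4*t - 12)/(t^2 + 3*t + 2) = (t - 6)/(t + 1)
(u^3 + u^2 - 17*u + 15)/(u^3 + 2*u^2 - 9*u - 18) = (u^2 + 4*u - 5)/(u^2 + 5*u + 6)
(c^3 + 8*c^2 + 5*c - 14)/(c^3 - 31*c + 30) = (c^2 + 9*c + 14)/(c^2 + c - 30)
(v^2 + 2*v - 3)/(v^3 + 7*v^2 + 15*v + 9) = (v - 1)/(v^2 + 4*v + 3)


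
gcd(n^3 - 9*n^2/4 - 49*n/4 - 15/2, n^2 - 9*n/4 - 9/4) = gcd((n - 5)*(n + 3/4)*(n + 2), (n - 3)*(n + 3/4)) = n + 3/4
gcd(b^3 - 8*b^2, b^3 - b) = b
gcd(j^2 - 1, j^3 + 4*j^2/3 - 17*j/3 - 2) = 1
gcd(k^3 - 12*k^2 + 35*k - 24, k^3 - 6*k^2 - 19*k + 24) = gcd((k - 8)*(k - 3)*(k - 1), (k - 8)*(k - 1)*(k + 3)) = k^2 - 9*k + 8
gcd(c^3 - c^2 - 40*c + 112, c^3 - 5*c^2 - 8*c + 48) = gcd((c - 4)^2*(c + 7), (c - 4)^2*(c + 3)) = c^2 - 8*c + 16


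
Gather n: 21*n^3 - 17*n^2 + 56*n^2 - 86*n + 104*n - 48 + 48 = 21*n^3 + 39*n^2 + 18*n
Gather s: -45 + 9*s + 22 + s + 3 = 10*s - 20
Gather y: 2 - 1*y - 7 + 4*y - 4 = 3*y - 9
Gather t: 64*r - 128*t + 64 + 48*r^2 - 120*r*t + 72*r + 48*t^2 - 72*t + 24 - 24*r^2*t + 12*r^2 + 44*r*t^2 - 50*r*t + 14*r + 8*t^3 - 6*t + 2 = 60*r^2 + 150*r + 8*t^3 + t^2*(44*r + 48) + t*(-24*r^2 - 170*r - 206) + 90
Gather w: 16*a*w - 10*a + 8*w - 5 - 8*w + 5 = 16*a*w - 10*a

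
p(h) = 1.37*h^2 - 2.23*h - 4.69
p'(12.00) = 30.65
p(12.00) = 165.83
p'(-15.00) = -43.33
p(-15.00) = 337.01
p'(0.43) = -1.05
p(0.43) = -5.40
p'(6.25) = 14.90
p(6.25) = 34.89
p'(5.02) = 11.52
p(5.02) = 18.64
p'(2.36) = 4.24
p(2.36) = -2.32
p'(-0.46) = -3.49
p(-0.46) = -3.37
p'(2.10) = 3.52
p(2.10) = -3.33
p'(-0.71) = -4.18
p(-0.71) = -2.42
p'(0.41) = -1.11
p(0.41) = -5.37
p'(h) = 2.74*h - 2.23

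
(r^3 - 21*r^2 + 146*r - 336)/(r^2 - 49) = (r^2 - 14*r + 48)/(r + 7)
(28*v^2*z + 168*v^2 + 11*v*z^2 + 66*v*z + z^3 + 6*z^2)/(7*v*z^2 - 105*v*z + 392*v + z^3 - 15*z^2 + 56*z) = (4*v*z + 24*v + z^2 + 6*z)/(z^2 - 15*z + 56)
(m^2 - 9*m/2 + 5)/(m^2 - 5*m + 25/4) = 2*(m - 2)/(2*m - 5)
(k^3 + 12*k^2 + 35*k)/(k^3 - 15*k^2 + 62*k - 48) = k*(k^2 + 12*k + 35)/(k^3 - 15*k^2 + 62*k - 48)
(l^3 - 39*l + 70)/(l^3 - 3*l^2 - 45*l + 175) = (l - 2)/(l - 5)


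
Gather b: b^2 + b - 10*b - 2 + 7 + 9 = b^2 - 9*b + 14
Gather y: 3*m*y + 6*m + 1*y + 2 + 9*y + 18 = 6*m + y*(3*m + 10) + 20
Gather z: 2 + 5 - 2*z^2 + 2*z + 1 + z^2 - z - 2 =-z^2 + z + 6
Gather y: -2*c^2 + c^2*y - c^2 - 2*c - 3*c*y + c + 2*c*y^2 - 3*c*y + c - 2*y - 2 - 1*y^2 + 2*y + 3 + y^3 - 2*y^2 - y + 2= -3*c^2 + y^3 + y^2*(2*c - 3) + y*(c^2 - 6*c - 1) + 3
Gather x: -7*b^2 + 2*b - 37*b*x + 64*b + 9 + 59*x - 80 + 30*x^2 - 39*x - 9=-7*b^2 + 66*b + 30*x^2 + x*(20 - 37*b) - 80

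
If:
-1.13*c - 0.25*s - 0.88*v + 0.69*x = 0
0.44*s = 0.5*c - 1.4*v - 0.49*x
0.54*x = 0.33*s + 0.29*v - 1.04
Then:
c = 0.734549794380698*x + 0.0794705251611472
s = 2.3671958128433*x + 4.31960757730752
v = -0.831636614614787*x - 1.32920862245338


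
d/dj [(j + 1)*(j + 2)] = 2*j + 3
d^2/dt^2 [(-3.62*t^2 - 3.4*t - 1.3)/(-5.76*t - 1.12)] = (5.6843418860808e-14*t^2 + 51.475456)/(191.102976*t^3 + 111.476736*t^2 + 21.676032*t + 1.404928)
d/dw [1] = 0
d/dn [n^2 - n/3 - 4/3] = 2*n - 1/3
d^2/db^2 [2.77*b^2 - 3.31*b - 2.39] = 5.54000000000000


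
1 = 1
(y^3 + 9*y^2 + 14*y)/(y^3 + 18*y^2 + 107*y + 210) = y*(y + 2)/(y^2 + 11*y + 30)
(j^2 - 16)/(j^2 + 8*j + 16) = (j - 4)/(j + 4)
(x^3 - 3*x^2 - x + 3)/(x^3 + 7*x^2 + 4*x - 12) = (x^2 - 2*x - 3)/(x^2 + 8*x + 12)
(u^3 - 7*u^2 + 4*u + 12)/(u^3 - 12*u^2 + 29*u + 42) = (u - 2)/(u - 7)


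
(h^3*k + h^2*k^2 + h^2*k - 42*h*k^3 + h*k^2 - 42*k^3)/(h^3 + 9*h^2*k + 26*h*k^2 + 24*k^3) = k*(h^3 + h^2*k + h^2 - 42*h*k^2 + h*k - 42*k^2)/(h^3 + 9*h^2*k + 26*h*k^2 + 24*k^3)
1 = 1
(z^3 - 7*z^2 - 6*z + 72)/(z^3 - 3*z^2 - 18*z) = (z - 4)/z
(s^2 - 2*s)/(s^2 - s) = (s - 2)/(s - 1)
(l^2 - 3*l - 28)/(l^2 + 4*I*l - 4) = (l^2 - 3*l - 28)/(l^2 + 4*I*l - 4)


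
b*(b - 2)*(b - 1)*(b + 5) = b^4 + 2*b^3 - 13*b^2 + 10*b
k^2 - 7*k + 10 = (k - 5)*(k - 2)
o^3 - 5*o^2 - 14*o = o*(o - 7)*(o + 2)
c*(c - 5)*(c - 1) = c^3 - 6*c^2 + 5*c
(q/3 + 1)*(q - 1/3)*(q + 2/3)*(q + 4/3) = q^4/3 + 14*q^3/9 + 47*q^2/27 + 10*q/81 - 8/27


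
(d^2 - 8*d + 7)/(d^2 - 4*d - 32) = (-d^2 + 8*d - 7)/(-d^2 + 4*d + 32)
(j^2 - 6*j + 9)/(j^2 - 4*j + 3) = (j - 3)/(j - 1)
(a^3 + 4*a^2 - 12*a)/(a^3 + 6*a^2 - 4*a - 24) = a/(a + 2)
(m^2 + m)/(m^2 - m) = (m + 1)/(m - 1)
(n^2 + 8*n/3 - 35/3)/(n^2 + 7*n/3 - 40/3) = (3*n - 7)/(3*n - 8)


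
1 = 1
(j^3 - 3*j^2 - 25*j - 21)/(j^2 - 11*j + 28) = (j^2 + 4*j + 3)/(j - 4)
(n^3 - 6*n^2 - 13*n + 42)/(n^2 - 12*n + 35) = (n^2 + n - 6)/(n - 5)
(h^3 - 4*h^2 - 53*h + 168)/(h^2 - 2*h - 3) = (h^2 - h - 56)/(h + 1)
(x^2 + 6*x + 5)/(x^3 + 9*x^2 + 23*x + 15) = 1/(x + 3)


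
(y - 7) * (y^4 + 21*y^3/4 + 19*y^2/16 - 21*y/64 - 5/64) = y^5 - 7*y^4/4 - 569*y^3/16 - 553*y^2/64 + 71*y/32 + 35/64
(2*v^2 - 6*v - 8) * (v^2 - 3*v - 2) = 2*v^4 - 12*v^3 + 6*v^2 + 36*v + 16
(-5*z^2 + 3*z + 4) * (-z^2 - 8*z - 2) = 5*z^4 + 37*z^3 - 18*z^2 - 38*z - 8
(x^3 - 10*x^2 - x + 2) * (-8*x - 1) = -8*x^4 + 79*x^3 + 18*x^2 - 15*x - 2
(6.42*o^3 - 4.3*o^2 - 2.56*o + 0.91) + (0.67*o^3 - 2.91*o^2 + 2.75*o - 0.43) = 7.09*o^3 - 7.21*o^2 + 0.19*o + 0.48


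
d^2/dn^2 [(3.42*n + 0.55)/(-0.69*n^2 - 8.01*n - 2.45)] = (-(1.38*n + 8.01)*(2.76*n + 16.02)*(3.42*n + 0.55) + (14.1588*n + 55.5474)*(0.69*n^2 + 8.01*n + 2.45))/(0.69*n^2 + 8.01*n + 2.45)^3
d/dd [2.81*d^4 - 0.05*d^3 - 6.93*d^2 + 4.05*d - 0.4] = 11.24*d^3 - 0.15*d^2 - 13.86*d + 4.05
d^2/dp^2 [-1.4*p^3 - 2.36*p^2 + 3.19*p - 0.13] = -8.4*p - 4.72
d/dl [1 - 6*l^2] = -12*l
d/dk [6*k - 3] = 6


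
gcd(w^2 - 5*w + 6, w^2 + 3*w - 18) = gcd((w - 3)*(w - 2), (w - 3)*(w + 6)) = w - 3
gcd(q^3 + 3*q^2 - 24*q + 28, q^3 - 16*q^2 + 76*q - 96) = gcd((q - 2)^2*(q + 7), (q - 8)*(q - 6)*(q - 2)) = q - 2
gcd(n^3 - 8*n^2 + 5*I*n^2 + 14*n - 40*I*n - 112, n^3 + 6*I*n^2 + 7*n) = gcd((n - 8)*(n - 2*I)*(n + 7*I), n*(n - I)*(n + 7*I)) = n + 7*I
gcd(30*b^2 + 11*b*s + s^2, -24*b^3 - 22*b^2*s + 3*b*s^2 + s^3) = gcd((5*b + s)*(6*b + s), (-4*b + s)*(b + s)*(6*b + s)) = 6*b + s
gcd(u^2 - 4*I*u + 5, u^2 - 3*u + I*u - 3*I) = u + I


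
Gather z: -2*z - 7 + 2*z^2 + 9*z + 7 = 2*z^2 + 7*z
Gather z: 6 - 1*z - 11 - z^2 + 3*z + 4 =-z^2 + 2*z - 1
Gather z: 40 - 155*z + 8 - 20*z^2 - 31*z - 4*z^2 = -24*z^2 - 186*z + 48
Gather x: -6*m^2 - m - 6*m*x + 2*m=-6*m^2 - 6*m*x + m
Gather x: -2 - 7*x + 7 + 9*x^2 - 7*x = 9*x^2 - 14*x + 5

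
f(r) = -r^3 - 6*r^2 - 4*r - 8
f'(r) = -3*r^2 - 12*r - 4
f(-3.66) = -24.71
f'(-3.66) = -0.27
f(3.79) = -163.78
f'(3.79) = -92.57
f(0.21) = -9.11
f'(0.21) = -6.65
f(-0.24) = -7.37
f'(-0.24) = -1.29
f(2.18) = -55.59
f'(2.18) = -44.42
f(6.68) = -600.53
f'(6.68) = -218.03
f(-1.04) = -9.20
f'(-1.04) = 5.24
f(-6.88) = 61.17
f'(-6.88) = -63.44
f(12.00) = -2648.00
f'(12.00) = -580.00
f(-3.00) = -23.00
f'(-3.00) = 5.00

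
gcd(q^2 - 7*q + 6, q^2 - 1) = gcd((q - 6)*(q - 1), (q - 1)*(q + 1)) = q - 1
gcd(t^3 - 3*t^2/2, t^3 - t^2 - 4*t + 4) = 1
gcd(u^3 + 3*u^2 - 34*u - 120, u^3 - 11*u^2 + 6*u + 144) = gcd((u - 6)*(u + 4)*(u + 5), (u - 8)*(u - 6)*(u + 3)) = u - 6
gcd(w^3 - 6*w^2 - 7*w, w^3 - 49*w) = w^2 - 7*w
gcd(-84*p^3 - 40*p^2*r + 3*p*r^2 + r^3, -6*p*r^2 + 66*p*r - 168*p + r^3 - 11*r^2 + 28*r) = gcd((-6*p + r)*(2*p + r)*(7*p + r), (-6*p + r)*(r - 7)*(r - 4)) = 6*p - r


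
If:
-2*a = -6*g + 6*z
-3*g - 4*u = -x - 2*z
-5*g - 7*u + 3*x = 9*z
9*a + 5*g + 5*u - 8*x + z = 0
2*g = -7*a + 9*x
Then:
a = 0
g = 0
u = 0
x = 0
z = 0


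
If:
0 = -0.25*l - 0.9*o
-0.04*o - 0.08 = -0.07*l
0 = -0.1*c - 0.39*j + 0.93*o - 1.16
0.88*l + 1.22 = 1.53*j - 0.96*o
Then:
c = -18.80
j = 1.19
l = 0.99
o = -0.27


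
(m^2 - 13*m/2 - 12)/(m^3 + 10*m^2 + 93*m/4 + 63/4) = 2*(m - 8)/(2*m^2 + 17*m + 21)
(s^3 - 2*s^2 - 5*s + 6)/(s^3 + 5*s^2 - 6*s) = (s^2 - s - 6)/(s*(s + 6))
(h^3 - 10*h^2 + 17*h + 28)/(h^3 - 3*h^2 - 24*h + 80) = (h^2 - 6*h - 7)/(h^2 + h - 20)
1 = 1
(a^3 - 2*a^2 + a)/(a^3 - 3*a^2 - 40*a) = (-a^2 + 2*a - 1)/(-a^2 + 3*a + 40)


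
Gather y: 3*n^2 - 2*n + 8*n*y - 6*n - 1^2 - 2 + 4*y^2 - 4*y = 3*n^2 - 8*n + 4*y^2 + y*(8*n - 4) - 3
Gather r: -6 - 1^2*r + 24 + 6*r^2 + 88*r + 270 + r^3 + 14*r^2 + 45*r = r^3 + 20*r^2 + 132*r + 288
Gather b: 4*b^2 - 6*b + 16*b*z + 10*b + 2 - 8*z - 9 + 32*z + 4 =4*b^2 + b*(16*z + 4) + 24*z - 3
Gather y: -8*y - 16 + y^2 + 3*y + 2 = y^2 - 5*y - 14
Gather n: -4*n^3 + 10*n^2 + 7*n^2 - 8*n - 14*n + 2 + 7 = -4*n^3 + 17*n^2 - 22*n + 9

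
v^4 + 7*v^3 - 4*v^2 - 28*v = v*(v - 2)*(v + 2)*(v + 7)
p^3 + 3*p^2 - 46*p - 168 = (p - 7)*(p + 4)*(p + 6)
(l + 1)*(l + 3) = l^2 + 4*l + 3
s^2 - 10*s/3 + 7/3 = (s - 7/3)*(s - 1)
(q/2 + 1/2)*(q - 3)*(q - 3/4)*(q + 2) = q^4/2 - 3*q^3/8 - 7*q^2/2 - 3*q/8 + 9/4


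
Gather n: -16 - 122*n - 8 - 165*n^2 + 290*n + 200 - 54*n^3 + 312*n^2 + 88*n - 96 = -54*n^3 + 147*n^2 + 256*n + 80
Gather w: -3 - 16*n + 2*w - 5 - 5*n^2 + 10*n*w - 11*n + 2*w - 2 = -5*n^2 - 27*n + w*(10*n + 4) - 10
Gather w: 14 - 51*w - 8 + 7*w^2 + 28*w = 7*w^2 - 23*w + 6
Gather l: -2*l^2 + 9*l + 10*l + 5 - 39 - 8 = -2*l^2 + 19*l - 42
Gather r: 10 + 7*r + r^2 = r^2 + 7*r + 10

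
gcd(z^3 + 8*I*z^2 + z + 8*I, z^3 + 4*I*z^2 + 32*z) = z + 8*I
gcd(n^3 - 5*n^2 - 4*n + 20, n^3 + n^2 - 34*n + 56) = n - 2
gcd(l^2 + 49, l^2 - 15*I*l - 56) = l - 7*I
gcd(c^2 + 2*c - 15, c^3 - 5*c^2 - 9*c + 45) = c - 3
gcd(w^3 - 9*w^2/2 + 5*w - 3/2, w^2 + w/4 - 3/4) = 1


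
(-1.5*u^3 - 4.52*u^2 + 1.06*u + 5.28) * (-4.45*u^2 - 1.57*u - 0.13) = 6.675*u^5 + 22.469*u^4 + 2.5744*u^3 - 24.5726*u^2 - 8.4274*u - 0.6864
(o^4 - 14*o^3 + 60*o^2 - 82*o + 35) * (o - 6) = o^5 - 20*o^4 + 144*o^3 - 442*o^2 + 527*o - 210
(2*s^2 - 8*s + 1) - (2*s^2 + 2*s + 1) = -10*s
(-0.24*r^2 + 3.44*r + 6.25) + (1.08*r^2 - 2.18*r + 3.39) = 0.84*r^2 + 1.26*r + 9.64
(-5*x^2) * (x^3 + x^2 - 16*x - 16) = -5*x^5 - 5*x^4 + 80*x^3 + 80*x^2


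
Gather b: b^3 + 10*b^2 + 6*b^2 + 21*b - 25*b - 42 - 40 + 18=b^3 + 16*b^2 - 4*b - 64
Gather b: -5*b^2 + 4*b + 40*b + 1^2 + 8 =-5*b^2 + 44*b + 9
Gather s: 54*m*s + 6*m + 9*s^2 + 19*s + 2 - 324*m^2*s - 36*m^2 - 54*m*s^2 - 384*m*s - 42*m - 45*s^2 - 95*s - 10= -36*m^2 - 36*m + s^2*(-54*m - 36) + s*(-324*m^2 - 330*m - 76) - 8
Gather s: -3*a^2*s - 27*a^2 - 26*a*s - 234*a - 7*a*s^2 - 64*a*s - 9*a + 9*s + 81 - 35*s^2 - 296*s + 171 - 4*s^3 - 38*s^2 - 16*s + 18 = -27*a^2 - 243*a - 4*s^3 + s^2*(-7*a - 73) + s*(-3*a^2 - 90*a - 303) + 270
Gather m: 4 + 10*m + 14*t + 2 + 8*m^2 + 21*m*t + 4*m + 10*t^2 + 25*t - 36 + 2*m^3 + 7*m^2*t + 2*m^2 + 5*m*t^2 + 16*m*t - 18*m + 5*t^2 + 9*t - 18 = 2*m^3 + m^2*(7*t + 10) + m*(5*t^2 + 37*t - 4) + 15*t^2 + 48*t - 48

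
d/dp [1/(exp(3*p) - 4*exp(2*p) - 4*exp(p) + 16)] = (-3*exp(2*p) + 8*exp(p) + 4)*exp(p)/(exp(3*p) - 4*exp(2*p) - 4*exp(p) + 16)^2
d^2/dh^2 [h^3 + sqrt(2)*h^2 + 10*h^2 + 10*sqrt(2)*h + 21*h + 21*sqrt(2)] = 6*h + 2*sqrt(2) + 20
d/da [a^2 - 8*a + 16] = 2*a - 8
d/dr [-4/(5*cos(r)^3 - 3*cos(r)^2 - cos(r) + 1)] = 4*(-15*cos(r)^2 + 6*cos(r) + 1)*sin(r)/(5*cos(r)^3 - 3*cos(r)^2 - cos(r) + 1)^2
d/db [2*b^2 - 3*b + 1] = 4*b - 3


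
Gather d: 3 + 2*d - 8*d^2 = -8*d^2 + 2*d + 3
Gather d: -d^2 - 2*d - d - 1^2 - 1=-d^2 - 3*d - 2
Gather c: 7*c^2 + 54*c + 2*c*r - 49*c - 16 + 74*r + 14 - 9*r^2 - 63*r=7*c^2 + c*(2*r + 5) - 9*r^2 + 11*r - 2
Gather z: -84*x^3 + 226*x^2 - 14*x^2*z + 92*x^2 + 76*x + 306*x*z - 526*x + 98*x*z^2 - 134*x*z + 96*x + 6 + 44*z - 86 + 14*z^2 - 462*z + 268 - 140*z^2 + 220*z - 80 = -84*x^3 + 318*x^2 - 354*x + z^2*(98*x - 126) + z*(-14*x^2 + 172*x - 198) + 108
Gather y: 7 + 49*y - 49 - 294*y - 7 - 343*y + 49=-588*y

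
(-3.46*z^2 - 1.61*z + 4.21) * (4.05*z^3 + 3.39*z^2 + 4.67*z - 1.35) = -14.013*z^5 - 18.2499*z^4 - 4.5656*z^3 + 11.4242*z^2 + 21.8342*z - 5.6835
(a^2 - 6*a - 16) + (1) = a^2 - 6*a - 15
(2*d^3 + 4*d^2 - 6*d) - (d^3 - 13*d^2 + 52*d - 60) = d^3 + 17*d^2 - 58*d + 60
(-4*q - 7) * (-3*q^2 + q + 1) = 12*q^3 + 17*q^2 - 11*q - 7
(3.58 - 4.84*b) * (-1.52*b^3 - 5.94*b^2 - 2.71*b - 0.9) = 7.3568*b^4 + 23.308*b^3 - 8.1488*b^2 - 5.3458*b - 3.222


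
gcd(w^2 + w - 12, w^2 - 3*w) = w - 3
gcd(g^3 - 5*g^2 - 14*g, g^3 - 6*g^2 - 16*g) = g^2 + 2*g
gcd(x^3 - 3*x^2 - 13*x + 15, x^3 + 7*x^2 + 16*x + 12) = x + 3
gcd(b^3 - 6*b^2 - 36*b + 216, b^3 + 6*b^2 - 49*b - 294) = b + 6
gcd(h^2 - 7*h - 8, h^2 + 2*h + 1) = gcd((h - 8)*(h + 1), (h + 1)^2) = h + 1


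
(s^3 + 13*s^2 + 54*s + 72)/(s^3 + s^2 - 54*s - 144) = (s + 4)/(s - 8)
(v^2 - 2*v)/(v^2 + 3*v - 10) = v/(v + 5)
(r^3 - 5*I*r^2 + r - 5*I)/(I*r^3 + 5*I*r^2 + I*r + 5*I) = (-I*r - 5)/(r + 5)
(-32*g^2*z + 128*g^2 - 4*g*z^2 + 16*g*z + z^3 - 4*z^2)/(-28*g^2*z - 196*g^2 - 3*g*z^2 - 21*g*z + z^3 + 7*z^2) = (-8*g*z + 32*g + z^2 - 4*z)/(-7*g*z - 49*g + z^2 + 7*z)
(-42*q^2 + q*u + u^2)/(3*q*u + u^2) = (-42*q^2 + q*u + u^2)/(u*(3*q + u))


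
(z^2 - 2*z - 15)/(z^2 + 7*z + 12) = (z - 5)/(z + 4)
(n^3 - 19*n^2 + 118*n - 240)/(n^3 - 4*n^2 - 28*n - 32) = (n^2 - 11*n + 30)/(n^2 + 4*n + 4)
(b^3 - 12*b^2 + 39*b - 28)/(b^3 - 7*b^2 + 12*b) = (b^2 - 8*b + 7)/(b*(b - 3))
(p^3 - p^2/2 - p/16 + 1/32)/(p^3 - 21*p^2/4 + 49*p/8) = (32*p^3 - 16*p^2 - 2*p + 1)/(4*p*(8*p^2 - 42*p + 49))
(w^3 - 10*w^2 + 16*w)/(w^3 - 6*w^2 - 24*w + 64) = w/(w + 4)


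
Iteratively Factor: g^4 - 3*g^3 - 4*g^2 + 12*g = (g)*(g^3 - 3*g^2 - 4*g + 12) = g*(g + 2)*(g^2 - 5*g + 6) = g*(g - 2)*(g + 2)*(g - 3)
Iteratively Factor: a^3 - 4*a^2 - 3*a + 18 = (a + 2)*(a^2 - 6*a + 9) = (a - 3)*(a + 2)*(a - 3)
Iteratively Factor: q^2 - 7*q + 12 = (q - 3)*(q - 4)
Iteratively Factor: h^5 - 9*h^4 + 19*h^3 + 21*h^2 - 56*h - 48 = (h + 1)*(h^4 - 10*h^3 + 29*h^2 - 8*h - 48) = (h + 1)^2*(h^3 - 11*h^2 + 40*h - 48) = (h - 4)*(h + 1)^2*(h^2 - 7*h + 12) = (h - 4)^2*(h + 1)^2*(h - 3)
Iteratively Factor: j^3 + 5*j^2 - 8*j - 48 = (j + 4)*(j^2 + j - 12) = (j + 4)^2*(j - 3)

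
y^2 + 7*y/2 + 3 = (y + 3/2)*(y + 2)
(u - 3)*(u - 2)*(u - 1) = u^3 - 6*u^2 + 11*u - 6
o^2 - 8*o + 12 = (o - 6)*(o - 2)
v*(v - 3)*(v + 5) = v^3 + 2*v^2 - 15*v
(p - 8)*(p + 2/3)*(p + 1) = p^3 - 19*p^2/3 - 38*p/3 - 16/3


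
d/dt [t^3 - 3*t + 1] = 3*t^2 - 3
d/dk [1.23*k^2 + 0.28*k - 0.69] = 2.46*k + 0.28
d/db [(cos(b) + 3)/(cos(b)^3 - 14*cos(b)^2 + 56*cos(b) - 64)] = (-165*cos(b) - 5*cos(2*b) + cos(3*b) + 459)*sin(b)/(2*(cos(b)^3 - 14*cos(b)^2 + 56*cos(b) - 64)^2)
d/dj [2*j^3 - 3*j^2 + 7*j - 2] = 6*j^2 - 6*j + 7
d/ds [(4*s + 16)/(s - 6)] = -40/(s - 6)^2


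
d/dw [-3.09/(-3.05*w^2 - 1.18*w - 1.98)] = (-18.849*w - 3.6462)/(3.05*w^2 + 1.18*w + 1.98)^2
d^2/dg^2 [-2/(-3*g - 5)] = 36/(3*g + 5)^3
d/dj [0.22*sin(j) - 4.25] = 0.22*cos(j)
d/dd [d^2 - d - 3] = 2*d - 1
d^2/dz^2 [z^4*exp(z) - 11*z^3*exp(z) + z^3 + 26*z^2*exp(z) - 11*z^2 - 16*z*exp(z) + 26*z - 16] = z^4*exp(z) - 3*z^3*exp(z) - 28*z^2*exp(z) + 22*z*exp(z) + 6*z + 20*exp(z) - 22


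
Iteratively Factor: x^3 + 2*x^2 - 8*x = (x)*(x^2 + 2*x - 8) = x*(x - 2)*(x + 4)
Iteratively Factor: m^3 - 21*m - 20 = (m - 5)*(m^2 + 5*m + 4) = (m - 5)*(m + 1)*(m + 4)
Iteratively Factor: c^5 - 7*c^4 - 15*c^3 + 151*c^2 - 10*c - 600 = (c + 4)*(c^4 - 11*c^3 + 29*c^2 + 35*c - 150) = (c - 3)*(c + 4)*(c^3 - 8*c^2 + 5*c + 50) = (c - 3)*(c + 2)*(c + 4)*(c^2 - 10*c + 25) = (c - 5)*(c - 3)*(c + 2)*(c + 4)*(c - 5)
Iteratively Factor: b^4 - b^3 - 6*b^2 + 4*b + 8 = (b - 2)*(b^3 + b^2 - 4*b - 4) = (b - 2)^2*(b^2 + 3*b + 2) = (b - 2)^2*(b + 2)*(b + 1)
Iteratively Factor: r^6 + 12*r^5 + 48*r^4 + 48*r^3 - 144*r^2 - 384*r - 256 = (r + 4)*(r^5 + 8*r^4 + 16*r^3 - 16*r^2 - 80*r - 64) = (r - 2)*(r + 4)*(r^4 + 10*r^3 + 36*r^2 + 56*r + 32) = (r - 2)*(r + 2)*(r + 4)*(r^3 + 8*r^2 + 20*r + 16) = (r - 2)*(r + 2)*(r + 4)^2*(r^2 + 4*r + 4) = (r - 2)*(r + 2)^2*(r + 4)^2*(r + 2)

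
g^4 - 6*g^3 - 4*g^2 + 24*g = g*(g - 6)*(g - 2)*(g + 2)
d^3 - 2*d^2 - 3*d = d*(d - 3)*(d + 1)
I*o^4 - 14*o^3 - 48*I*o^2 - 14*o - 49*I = (o + I)*(o + 7*I)^2*(I*o + 1)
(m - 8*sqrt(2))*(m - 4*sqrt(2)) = m^2 - 12*sqrt(2)*m + 64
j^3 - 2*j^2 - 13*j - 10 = (j - 5)*(j + 1)*(j + 2)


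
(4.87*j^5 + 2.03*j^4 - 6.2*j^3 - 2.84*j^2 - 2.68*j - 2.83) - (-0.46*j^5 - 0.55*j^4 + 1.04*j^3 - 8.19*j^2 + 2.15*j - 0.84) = 5.33*j^5 + 2.58*j^4 - 7.24*j^3 + 5.35*j^2 - 4.83*j - 1.99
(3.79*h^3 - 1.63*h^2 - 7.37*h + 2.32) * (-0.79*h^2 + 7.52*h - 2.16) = -2.9941*h^5 + 29.7885*h^4 - 14.6217*h^3 - 53.7344*h^2 + 33.3656*h - 5.0112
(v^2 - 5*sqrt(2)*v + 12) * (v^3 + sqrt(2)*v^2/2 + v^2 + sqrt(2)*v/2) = v^5 - 9*sqrt(2)*v^4/2 + v^4 - 9*sqrt(2)*v^3/2 + 7*v^3 + 7*v^2 + 6*sqrt(2)*v^2 + 6*sqrt(2)*v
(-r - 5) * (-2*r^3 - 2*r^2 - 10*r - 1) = 2*r^4 + 12*r^3 + 20*r^2 + 51*r + 5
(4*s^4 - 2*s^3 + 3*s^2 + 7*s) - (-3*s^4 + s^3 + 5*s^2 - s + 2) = 7*s^4 - 3*s^3 - 2*s^2 + 8*s - 2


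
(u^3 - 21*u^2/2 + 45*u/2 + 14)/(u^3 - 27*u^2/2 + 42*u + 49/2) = (u - 4)/(u - 7)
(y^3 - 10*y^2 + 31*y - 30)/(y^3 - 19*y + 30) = (y - 5)/(y + 5)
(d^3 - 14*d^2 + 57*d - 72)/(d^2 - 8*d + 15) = (d^2 - 11*d + 24)/(d - 5)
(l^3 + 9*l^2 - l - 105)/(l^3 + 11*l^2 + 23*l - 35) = (l - 3)/(l - 1)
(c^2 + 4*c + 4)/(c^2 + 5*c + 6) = (c + 2)/(c + 3)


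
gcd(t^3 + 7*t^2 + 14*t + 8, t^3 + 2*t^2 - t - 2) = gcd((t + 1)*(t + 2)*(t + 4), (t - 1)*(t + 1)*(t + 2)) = t^2 + 3*t + 2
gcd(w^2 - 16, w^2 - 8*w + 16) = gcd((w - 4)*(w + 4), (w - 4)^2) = w - 4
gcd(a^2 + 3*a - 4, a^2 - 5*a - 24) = 1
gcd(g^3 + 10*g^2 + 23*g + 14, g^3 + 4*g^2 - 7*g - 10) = g + 1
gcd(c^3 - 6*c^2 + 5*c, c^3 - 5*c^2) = c^2 - 5*c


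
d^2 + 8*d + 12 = (d + 2)*(d + 6)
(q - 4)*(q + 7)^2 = q^3 + 10*q^2 - 7*q - 196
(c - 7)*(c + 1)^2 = c^3 - 5*c^2 - 13*c - 7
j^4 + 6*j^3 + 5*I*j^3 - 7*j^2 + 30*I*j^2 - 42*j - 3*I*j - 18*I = (j + 6)*(j + I)^2*(j + 3*I)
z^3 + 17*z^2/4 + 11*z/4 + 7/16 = (z + 1/4)*(z + 1/2)*(z + 7/2)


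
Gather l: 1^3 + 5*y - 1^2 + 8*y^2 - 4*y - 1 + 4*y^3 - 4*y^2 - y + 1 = 4*y^3 + 4*y^2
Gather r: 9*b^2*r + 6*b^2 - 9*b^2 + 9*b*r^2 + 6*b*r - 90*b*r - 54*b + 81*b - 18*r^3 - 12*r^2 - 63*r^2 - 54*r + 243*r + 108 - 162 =-3*b^2 + 27*b - 18*r^3 + r^2*(9*b - 75) + r*(9*b^2 - 84*b + 189) - 54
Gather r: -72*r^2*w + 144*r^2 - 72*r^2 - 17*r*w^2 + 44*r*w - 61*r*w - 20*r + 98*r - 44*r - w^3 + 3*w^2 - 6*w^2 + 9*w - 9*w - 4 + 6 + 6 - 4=r^2*(72 - 72*w) + r*(-17*w^2 - 17*w + 34) - w^3 - 3*w^2 + 4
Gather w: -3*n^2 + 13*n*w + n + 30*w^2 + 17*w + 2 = -3*n^2 + n + 30*w^2 + w*(13*n + 17) + 2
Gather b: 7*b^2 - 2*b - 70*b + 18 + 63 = 7*b^2 - 72*b + 81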